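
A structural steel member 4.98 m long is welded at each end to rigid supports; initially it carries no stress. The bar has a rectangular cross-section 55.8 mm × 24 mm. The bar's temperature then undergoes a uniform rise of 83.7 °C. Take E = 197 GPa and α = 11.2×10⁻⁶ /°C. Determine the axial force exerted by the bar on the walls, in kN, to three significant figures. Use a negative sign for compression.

-247 kN

Free thermal expansion αLΔT = 11.2e-6 · 4980 · 83.7 = 4.668 mm.
The walls impose strain ε = −(4.668)/4980 = -9.3744e-04; σ = Eε = 197000 · -9.3744e-04 = -184.7 MPa.
Wall reaction R = σ·A = -184.7·1339 = -247300 N = -247.3 kN.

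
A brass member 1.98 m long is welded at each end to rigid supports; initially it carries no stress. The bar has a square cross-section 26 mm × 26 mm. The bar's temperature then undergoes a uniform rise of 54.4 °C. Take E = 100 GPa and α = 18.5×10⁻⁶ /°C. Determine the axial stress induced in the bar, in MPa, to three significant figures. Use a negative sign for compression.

Free thermal expansion αLΔT = 18.5e-6 · 1980 · 54.4 = 1.993 mm.
The walls impose strain ε = −(1.993)/1980 = -1.0064e-03; σ = Eε = 100000 · -1.0064e-03 = -100.6 MPa.

-101 MPa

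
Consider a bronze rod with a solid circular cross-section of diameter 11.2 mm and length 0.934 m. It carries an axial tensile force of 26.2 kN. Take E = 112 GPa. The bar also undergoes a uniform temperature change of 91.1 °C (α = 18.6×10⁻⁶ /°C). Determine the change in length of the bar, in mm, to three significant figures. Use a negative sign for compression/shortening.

A = 98.52 mm².
δ_mech = NL/(AE) = 26200·934/(98.52·112000) = 2.218 mm.
δ_thermal = αLΔT = 18.6e-6·934·91.1 = 1.583 mm.
δ = δ_mech + δ_thermal = 3.8 mm.

3.80 mm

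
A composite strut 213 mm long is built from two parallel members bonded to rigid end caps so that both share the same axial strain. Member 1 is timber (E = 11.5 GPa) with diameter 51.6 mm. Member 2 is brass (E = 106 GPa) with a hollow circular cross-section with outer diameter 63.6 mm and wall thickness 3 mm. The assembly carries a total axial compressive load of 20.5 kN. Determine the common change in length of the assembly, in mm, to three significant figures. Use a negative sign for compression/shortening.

A_1 = 2091 mm².
A_2 = 571.1 mm².
Equal strain + equilibrium ⇒ each member carries load in proportion to AE: A₁E₁ = 24050000 N, A₂E₂ = 60540000 N, ΣAE = 84590000 N.
δ = PL/ΣAE = -20500·213/84590000 = -0.05162 mm.

-0.0516 mm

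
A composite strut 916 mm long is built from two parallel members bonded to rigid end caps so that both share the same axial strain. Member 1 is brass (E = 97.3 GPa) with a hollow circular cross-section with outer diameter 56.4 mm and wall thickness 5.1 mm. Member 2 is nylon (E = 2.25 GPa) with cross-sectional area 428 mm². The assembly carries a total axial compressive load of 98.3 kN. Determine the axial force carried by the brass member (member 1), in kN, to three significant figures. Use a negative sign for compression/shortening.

A_1 = 821.9 mm².
Equal strain + equilibrium ⇒ each member carries load in proportion to AE: A₁E₁ = 79970000 N, A₂E₂ = 963000 N, ΣAE = 80940000 N.
F₁ = P·A₁E₁/ΣAE = -98300·79970000/80940000 = -97130 N.

-97.1 kN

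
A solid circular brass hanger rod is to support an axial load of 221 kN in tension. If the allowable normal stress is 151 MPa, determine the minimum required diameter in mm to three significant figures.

Required area A ≥ P/σ_allow = 221000/151 = 1464 mm².
For a solid circular section, d ≥ √(4A/π) = 43.17 mm.

43.2 mm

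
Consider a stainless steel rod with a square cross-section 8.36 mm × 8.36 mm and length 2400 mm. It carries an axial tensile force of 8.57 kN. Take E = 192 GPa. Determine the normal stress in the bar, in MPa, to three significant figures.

123 MPa

A = 69.89 mm².
σ = N/A = 8570/69.89 = 122.6 MPa.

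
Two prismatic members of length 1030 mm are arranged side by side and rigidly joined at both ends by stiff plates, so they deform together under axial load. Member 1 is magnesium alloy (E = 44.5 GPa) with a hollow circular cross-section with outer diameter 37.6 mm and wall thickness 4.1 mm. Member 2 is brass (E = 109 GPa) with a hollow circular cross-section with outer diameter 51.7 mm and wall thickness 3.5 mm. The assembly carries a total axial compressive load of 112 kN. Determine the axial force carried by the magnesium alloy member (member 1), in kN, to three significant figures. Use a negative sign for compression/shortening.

-27.9 kN

A_1 = 431.5 mm².
A_2 = 530 mm².
Equal strain + equilibrium ⇒ each member carries load in proportion to AE: A₁E₁ = 19200000 N, A₂E₂ = 57770000 N, ΣAE = 76970000 N.
F₁ = P·A₁E₁/ΣAE = -112000·19200000/76970000 = -27940 N.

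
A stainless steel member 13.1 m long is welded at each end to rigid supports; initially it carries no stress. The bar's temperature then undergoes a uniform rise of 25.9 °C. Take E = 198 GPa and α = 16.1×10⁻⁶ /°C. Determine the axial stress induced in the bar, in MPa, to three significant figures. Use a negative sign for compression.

-82.6 MPa

Free thermal expansion αLΔT = 16.1e-6 · 13100 · 25.9 = 5.463 mm.
The walls impose strain ε = −(5.463)/13100 = -4.1699e-04; σ = Eε = 198000 · -4.1699e-04 = -82.56 MPa.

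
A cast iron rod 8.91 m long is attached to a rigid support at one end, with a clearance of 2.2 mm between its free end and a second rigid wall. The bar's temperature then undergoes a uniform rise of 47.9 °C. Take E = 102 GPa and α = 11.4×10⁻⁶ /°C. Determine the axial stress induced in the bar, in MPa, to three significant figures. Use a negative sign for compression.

-30.5 MPa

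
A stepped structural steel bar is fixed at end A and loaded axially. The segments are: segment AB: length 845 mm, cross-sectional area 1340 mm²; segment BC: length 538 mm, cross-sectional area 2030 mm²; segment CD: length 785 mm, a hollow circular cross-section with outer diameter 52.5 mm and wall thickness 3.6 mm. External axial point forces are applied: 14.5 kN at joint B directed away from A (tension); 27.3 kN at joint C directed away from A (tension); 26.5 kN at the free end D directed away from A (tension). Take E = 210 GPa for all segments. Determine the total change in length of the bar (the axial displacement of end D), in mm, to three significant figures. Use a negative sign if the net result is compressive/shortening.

0.452 mm

Internal axial forces (sectioning from the free end, tension +): N_CD = 26.5 kN, N_BC = 53.8 kN, N_AB = 68.3 kN.
A_CD = 553 mm².
δ_AB = 68300·845/(1340·210000) = 0.2051 mm
δ_BC = 53800·538/(2030·210000) = 0.0679 mm
δ_CD = 26500·785/(553·210000) = 0.1791 mm
δ = Σδ_i = 0.4521 mm.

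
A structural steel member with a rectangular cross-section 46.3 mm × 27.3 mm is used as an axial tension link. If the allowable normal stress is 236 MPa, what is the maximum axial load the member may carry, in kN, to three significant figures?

A = 1264 mm².
P_max = σ_allow · A = 236 · 1264 = 298300 N = 298.3 kN.

298 kN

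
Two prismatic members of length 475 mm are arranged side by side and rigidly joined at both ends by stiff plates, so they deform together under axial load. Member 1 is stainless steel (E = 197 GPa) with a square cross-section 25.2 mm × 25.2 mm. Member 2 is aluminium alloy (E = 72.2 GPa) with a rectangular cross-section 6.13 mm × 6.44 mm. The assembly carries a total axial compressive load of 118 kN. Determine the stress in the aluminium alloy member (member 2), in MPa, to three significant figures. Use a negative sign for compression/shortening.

A_1 = 635 mm².
A_2 = 39.48 mm².
Equal strain + equilibrium ⇒ each member carries load in proportion to AE: A₁E₁ = 125100000 N, A₂E₂ = 2850000 N, ΣAE = 128000000 N.
σ₂ = P·E₂/ΣAE = -118000·72200/128000000 = -66.58 MPa.

-66.6 MPa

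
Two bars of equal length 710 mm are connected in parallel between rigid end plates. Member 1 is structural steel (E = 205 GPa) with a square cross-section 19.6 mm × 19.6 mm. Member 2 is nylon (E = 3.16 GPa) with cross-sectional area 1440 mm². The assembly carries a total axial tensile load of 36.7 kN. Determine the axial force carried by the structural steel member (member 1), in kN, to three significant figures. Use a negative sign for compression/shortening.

A_1 = 384.2 mm².
Equal strain + equilibrium ⇒ each member carries load in proportion to AE: A₁E₁ = 78750000 N, A₂E₂ = 4550000 N, ΣAE = 83300000 N.
F₁ = P·A₁E₁/ΣAE = 36700·78750000/83300000 = 34700 N.

34.7 kN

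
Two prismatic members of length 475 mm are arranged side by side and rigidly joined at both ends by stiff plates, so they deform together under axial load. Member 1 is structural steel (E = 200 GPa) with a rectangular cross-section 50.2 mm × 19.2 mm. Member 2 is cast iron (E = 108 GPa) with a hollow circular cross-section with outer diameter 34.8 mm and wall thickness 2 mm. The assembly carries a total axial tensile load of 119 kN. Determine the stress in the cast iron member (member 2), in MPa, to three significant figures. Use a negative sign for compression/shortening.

59.8 MPa

A_1 = 963.8 mm².
A_2 = 206.1 mm².
Equal strain + equilibrium ⇒ each member carries load in proportion to AE: A₁E₁ = 192800000 N, A₂E₂ = 22260000 N, ΣAE = 215000000 N.
σ₂ = P·E₂/ΣAE = 119000·108000/215000000 = 59.77 MPa.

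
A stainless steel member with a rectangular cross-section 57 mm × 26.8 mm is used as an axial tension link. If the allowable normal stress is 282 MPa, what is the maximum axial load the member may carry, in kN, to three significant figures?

431 kN

A = 1528 mm².
P_max = σ_allow · A = 282 · 1528 = 430800 N = 430.8 kN.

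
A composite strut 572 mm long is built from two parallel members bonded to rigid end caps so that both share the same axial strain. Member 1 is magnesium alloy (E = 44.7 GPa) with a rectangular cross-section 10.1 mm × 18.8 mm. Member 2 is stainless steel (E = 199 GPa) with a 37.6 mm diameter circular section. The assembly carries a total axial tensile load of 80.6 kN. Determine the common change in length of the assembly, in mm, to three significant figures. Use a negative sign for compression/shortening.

0.201 mm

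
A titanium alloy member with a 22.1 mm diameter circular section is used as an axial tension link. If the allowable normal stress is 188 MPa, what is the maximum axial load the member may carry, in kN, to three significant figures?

A = 383.6 mm².
P_max = σ_allow · A = 188 · 383.6 = 72120 N = 72.12 kN.

72.1 kN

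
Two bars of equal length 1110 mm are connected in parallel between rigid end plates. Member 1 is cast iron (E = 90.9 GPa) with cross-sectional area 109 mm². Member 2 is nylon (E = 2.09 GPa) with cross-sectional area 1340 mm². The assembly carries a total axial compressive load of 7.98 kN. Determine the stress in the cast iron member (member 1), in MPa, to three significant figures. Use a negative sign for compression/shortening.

Equal strain + equilibrium ⇒ each member carries load in proportion to AE: A₁E₁ = 9908000 N, A₂E₂ = 2801000 N, ΣAE = 12710000 N.
σ₁ = P·E₁/ΣAE = -7980·90900/12710000 = -57.08 MPa.

-57.1 MPa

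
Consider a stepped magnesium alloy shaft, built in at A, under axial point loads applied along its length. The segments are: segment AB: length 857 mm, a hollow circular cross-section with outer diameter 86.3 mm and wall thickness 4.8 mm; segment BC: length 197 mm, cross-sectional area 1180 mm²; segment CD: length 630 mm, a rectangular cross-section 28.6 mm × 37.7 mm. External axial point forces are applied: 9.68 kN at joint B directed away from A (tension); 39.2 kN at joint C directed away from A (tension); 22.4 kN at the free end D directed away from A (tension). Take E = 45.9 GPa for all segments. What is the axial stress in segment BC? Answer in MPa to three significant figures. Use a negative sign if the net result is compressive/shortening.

52.2 MPa

Internal axial forces (sectioning from the free end, tension +): N_CD = 22.4 kN, N_BC = 61.6 kN, N_AB = 71.28 kN.
σ_BC = N_BC/A_BC = 61600/1180 = 52.2 MPa.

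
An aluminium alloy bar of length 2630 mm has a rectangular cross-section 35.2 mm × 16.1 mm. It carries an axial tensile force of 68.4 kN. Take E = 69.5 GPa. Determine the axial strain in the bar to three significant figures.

A = 566.7 mm².
σ = N/A = 120.7 MPa; ε = σ/E = 120.7/69500 = 1.737e-03.

0.00174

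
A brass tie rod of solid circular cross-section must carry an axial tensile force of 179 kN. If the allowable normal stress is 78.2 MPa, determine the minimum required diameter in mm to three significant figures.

54.0 mm

Required area A ≥ P/σ_allow = 179000/78.2 = 2289 mm².
For a solid circular section, d ≥ √(4A/π) = 53.99 mm.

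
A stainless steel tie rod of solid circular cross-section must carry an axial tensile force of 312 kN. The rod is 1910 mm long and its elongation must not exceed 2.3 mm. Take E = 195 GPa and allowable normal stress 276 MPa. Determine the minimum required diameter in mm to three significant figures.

Required area A ≥ P/σ_allow = 312000/276 = 1130 mm².
For a solid circular section, d ≥ √(4A/π) = 37.94 mm.
Elongation limit: A ≥ PL/(Eδ_allow) = 312000·1910/(195000·2.3) = 1329 mm² ⇒ d ≥ 41.13 mm.
The elongation limit governs.

41.1 mm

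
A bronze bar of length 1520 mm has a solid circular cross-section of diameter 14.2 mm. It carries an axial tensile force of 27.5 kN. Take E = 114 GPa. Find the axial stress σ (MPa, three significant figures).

174 MPa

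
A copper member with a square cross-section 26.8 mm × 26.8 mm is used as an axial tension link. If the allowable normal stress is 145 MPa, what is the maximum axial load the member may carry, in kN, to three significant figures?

104 kN

A = 718.2 mm².
P_max = σ_allow · A = 145 · 718.2 = 104100 N = 104.1 kN.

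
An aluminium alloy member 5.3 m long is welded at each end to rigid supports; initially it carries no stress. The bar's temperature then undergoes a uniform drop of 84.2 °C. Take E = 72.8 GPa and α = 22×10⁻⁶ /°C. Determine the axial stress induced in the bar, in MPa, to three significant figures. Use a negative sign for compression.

Free thermal expansion αLΔT = 22e-6 · 5300 · -84.2 = -9.818 mm.
The walls impose strain ε = −(-9.818)/5300 = 1.8524e-03; σ = Eε = 72800 · 1.8524e-03 = 134.9 MPa.

135 MPa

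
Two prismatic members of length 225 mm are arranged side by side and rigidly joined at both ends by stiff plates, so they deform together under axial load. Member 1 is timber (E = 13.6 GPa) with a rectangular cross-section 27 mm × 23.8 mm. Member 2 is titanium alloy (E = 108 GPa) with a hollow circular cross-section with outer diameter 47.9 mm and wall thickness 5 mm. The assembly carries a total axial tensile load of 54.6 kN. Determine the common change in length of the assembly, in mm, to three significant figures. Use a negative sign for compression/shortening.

A_1 = 642.6 mm².
A_2 = 673.9 mm².
Equal strain + equilibrium ⇒ each member carries load in proportion to AE: A₁E₁ = 8739000 N, A₂E₂ = 72780000 N, ΣAE = 81520000 N.
δ = PL/ΣAE = 54600·225/81520000 = 0.1507 mm.

0.151 mm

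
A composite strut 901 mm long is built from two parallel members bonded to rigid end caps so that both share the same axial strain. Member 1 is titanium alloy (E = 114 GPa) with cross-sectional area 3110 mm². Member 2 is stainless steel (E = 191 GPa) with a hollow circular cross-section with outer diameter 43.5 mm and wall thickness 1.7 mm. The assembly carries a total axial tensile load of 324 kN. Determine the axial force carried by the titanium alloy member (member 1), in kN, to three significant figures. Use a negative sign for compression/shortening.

A_2 = 223.2 mm².
Equal strain + equilibrium ⇒ each member carries load in proportion to AE: A₁E₁ = 354500000 N, A₂E₂ = 42640000 N, ΣAE = 397200000 N.
F₁ = P·A₁E₁/ΣAE = 324000·354500000/397200000 = 289200 N.

289 kN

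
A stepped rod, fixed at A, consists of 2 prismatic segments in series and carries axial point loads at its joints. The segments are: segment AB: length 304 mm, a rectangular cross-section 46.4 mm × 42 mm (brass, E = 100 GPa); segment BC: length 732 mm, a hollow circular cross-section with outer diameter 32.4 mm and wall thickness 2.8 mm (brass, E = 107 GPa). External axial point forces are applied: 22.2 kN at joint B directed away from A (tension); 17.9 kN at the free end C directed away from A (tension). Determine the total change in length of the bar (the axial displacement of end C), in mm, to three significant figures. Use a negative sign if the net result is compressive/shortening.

Internal axial forces (sectioning from the free end, tension +): N_BC = 17.9 kN, N_AB = 40.1 kN.
A_AB = 1949 mm².
A_BC = 260.4 mm².
δ_AB = 40100·304/(1949·100000) = 0.06255 mm
δ_BC = 17900·732/(260.4·107000) = 0.4703 mm
δ = Σδ_i = 0.5329 mm.

0.533 mm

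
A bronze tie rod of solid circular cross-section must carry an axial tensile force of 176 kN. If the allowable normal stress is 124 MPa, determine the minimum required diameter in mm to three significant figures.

42.5 mm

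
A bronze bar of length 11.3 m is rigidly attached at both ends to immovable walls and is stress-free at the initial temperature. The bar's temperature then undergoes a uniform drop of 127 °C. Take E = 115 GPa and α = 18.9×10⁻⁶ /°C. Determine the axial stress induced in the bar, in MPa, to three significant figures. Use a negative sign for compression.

276 MPa

Free thermal expansion αLΔT = 18.9e-6 · 11300 · -127 = -27.12 mm.
The walls impose strain ε = −(-27.12)/11300 = 2.4003e-03; σ = Eε = 115000 · 2.4003e-03 = 276 MPa.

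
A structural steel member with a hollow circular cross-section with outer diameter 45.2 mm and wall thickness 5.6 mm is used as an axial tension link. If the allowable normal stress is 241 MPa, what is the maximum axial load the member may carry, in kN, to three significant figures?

168 kN

A = 696.7 mm².
P_max = σ_allow · A = 241 · 696.7 = 167900 N = 167.9 kN.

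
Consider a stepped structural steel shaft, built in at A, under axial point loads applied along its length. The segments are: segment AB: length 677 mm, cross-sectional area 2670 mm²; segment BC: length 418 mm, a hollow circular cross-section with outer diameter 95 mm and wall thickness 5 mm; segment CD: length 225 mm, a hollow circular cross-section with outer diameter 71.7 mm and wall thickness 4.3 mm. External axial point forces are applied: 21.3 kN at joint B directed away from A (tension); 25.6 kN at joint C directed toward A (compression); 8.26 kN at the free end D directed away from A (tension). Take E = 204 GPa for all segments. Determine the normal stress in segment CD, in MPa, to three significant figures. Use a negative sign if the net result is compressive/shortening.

9.07 MPa

Internal axial forces (sectioning from the free end, tension +): N_CD = 8.26 kN, N_BC = -17.34 kN, N_AB = 3.96 kN.
A_CD = 910.5 mm².
σ_CD = N_CD/A_CD = 8260/910.5 = 9.072 MPa.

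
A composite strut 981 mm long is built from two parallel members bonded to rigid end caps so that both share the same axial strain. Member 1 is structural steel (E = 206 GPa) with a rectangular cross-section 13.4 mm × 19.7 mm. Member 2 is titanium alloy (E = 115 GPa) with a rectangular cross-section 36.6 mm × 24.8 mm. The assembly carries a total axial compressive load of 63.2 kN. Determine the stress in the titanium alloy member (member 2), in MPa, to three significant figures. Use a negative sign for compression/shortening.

-45.8 MPa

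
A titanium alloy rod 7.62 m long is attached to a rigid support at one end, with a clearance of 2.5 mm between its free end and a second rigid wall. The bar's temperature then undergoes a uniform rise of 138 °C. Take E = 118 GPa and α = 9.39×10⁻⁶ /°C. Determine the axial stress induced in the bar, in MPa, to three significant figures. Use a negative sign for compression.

-114 MPa

Free thermal expansion αLΔT = 9.39e-6 · 7620 · 138 = 9.874 mm.
The walls engage after the gap closes; constrained expansion = 9.874 − 2.5 = 7.374 mm.
The walls impose strain ε = −(7.374)/7620 = -9.6774e-04; σ = Eε = 118000 · -9.6774e-04 = -114.2 MPa.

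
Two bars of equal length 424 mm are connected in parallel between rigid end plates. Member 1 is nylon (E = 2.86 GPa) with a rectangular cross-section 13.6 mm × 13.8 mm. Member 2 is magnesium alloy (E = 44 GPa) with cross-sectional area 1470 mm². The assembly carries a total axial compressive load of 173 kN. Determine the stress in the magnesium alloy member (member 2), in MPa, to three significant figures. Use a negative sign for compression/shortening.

-117 MPa

A_1 = 187.7 mm².
Equal strain + equilibrium ⇒ each member carries load in proportion to AE: A₁E₁ = 536800 N, A₂E₂ = 64680000 N, ΣAE = 65220000 N.
σ₂ = P·E₂/ΣAE = -173000·44000/65220000 = -116.7 MPa.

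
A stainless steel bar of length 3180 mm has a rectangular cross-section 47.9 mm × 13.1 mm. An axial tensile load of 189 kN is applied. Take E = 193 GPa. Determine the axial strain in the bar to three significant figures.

0.00156

A = 627.5 mm².
σ = N/A = 301.2 MPa; ε = σ/E = 301.2/193000 = 1.561e-03.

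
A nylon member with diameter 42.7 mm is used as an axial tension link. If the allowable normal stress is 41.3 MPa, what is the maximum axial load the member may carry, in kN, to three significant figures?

A = 1432 mm².
P_max = σ_allow · A = 41.3 · 1432 = 59140 N = 59.14 kN.

59.1 kN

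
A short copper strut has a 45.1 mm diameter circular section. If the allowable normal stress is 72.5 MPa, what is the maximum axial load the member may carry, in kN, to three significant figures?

116 kN

A = 1598 mm².
P_max = σ_allow · A = 72.5 · 1598 = 115800 N = 115.8 kN.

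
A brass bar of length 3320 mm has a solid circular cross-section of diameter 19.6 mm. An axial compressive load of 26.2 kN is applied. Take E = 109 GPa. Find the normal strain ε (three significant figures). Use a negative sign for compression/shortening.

A = 301.7 mm².
σ = N/A = -86.84 MPa; ε = σ/E = -86.84/109000 = -7.967e-04.

-7.97e-04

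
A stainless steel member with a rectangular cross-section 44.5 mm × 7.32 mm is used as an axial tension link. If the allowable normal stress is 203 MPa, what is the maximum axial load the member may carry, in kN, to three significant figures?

A = 325.7 mm².
P_max = σ_allow · A = 203 · 325.7 = 66130 N = 66.13 kN.

66.1 kN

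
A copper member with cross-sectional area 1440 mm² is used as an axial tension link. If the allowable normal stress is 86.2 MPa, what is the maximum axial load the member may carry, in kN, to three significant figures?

124 kN

P_max = σ_allow · A = 86.2 · 1440 = 124100 N = 124.1 kN.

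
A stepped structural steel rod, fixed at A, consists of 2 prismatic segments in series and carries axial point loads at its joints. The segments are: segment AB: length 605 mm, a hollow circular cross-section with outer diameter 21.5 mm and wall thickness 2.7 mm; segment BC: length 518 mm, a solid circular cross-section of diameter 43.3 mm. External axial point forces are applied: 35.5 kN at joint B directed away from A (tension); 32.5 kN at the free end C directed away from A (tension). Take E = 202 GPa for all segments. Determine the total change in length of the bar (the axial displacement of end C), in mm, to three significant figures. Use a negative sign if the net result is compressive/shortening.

1.33 mm

Internal axial forces (sectioning from the free end, tension +): N_BC = 32.5 kN, N_AB = 68 kN.
A_AB = 159.5 mm².
A_BC = 1473 mm².
δ_AB = 68000·605/(159.5·202000) = 1.277 mm
δ_BC = 32500·518/(1473·202000) = 0.0566 mm
δ = Σδ_i = 1.334 mm.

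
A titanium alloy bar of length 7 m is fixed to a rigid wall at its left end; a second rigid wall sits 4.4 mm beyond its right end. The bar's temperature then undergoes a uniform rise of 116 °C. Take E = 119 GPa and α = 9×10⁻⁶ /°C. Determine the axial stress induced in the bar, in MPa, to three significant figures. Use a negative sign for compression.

Free thermal expansion αLΔT = 9e-6 · 7000 · 116 = 7.308 mm.
The walls engage after the gap closes; constrained expansion = 7.308 − 4.4 = 2.908 mm.
The walls impose strain ε = −(2.908)/7000 = -4.1543e-04; σ = Eε = 119000 · -4.1543e-04 = -49.44 MPa.

-49.4 MPa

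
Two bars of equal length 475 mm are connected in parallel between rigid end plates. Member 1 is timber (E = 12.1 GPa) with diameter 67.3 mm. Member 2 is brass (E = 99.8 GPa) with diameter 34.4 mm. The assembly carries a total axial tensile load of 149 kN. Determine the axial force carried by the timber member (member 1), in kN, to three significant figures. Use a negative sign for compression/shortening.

A_1 = 3557 mm².
A_2 = 929.4 mm².
Equal strain + equilibrium ⇒ each member carries load in proportion to AE: A₁E₁ = 43040000 N, A₂E₂ = 92750000 N, ΣAE = 135800000 N.
F₁ = P·A₁E₁/ΣAE = 149000·43040000/135800000 = 47230 N.

47.2 kN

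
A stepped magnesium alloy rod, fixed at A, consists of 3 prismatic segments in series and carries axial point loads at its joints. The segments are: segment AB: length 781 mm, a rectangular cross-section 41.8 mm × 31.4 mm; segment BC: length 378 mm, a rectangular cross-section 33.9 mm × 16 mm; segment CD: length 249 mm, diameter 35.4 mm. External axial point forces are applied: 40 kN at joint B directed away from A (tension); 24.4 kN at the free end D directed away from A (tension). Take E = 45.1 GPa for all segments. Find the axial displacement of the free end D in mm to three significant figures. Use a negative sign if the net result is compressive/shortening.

1.36 mm

Internal axial forces (sectioning from the free end, tension +): N_CD = 24.4 kN, N_BC = 24.4 kN, N_AB = 64.4 kN.
A_AB = 1313 mm².
A_BC = 542.4 mm².
A_CD = 984.2 mm².
δ_AB = 64400·781/(1313·45100) = 0.8497 mm
δ_BC = 24400·378/(542.4·45100) = 0.377 mm
δ_CD = 24400·249/(984.2·45100) = 0.1369 mm
δ = Σδ_i = 1.364 mm.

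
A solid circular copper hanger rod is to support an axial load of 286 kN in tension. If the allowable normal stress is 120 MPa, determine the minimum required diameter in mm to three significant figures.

55.1 mm

Required area A ≥ P/σ_allow = 286000/120 = 2383 mm².
For a solid circular section, d ≥ √(4A/π) = 55.09 mm.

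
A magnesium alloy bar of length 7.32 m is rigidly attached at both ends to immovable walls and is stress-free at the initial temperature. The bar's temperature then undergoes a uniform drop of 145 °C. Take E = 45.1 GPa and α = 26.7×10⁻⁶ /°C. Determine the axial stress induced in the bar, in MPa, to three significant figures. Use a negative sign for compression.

175 MPa

Free thermal expansion αLΔT = 26.7e-6 · 7320 · -145 = -28.34 mm.
The walls impose strain ε = −(-28.34)/7320 = 3.8715e-03; σ = Eε = 45100 · 3.8715e-03 = 174.6 MPa.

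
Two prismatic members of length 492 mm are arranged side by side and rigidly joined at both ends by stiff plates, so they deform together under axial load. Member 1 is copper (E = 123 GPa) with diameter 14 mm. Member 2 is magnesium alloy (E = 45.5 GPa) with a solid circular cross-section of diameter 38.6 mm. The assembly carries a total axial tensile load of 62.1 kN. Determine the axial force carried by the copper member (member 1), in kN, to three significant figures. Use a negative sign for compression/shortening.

16.3 kN

A_1 = 153.9 mm².
A_2 = 1170 mm².
Equal strain + equilibrium ⇒ each member carries load in proportion to AE: A₁E₁ = 18930000 N, A₂E₂ = 53240000 N, ΣAE = 72180000 N.
F₁ = P·A₁E₁/ΣAE = 62100·18930000/72180000 = 16290 N.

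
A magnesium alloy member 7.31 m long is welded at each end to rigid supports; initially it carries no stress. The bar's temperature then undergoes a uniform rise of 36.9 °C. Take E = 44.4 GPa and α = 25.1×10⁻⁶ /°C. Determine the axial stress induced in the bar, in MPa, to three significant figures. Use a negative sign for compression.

Free thermal expansion αLΔT = 25.1e-6 · 7310 · 36.9 = 6.77 mm.
The walls impose strain ε = −(6.77)/7310 = -9.2619e-04; σ = Eε = 44400 · -9.2619e-04 = -41.12 MPa.

-41.1 MPa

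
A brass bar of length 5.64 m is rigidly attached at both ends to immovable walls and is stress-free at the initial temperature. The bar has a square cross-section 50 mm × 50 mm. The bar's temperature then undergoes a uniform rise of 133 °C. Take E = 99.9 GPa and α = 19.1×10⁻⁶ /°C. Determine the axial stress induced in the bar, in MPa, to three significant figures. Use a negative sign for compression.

Free thermal expansion αLΔT = 19.1e-6 · 5640 · 133 = 14.33 mm.
The walls impose strain ε = −(14.33)/5640 = -2.5403e-03; σ = Eε = 99900 · -2.5403e-03 = -253.8 MPa.

-254 MPa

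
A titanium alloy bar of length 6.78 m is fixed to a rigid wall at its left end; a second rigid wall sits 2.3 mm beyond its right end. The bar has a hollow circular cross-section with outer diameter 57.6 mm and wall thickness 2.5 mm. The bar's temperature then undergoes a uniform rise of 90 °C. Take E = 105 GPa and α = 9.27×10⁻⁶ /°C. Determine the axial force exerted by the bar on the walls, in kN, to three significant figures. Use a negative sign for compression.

Free thermal expansion αLΔT = 9.27e-6 · 6780 · 90 = 5.657 mm.
The walls engage after the gap closes; constrained expansion = 5.657 − 2.3 = 3.357 mm.
The walls impose strain ε = −(3.357)/6780 = -4.9507e-04; σ = Eε = 105000 · -4.9507e-04 = -51.98 MPa.
Wall reaction R = σ·A = -51.98·432.8 = -22500 N = -22.5 kN.

-22.5 kN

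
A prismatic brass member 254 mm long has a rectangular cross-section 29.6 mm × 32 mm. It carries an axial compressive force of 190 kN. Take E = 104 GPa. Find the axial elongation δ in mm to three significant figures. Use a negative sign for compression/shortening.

-0.490 mm

A = 947.2 mm².
δ_mech = NL/(AE) = -190000·254/(947.2·104000) = -0.4899 mm.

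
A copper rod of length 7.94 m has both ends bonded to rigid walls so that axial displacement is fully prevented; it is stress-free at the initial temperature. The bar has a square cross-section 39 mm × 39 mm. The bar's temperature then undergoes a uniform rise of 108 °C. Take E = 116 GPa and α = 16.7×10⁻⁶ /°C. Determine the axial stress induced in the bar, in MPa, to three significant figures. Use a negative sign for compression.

Free thermal expansion αLΔT = 16.7e-6 · 7940 · 108 = 14.32 mm.
The walls impose strain ε = −(14.32)/7940 = -1.8036e-03; σ = Eε = 116000 · -1.8036e-03 = -209.2 MPa.

-209 MPa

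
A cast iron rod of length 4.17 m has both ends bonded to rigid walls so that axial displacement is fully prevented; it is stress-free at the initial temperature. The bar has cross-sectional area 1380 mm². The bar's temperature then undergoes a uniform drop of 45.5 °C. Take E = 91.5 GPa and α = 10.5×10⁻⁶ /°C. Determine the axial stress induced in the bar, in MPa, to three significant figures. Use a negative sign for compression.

Free thermal expansion αLΔT = 10.5e-6 · 4170 · -45.5 = -1.992 mm.
The walls impose strain ε = −(-1.992)/4170 = 4.7775e-04; σ = Eε = 91500 · 4.7775e-04 = 43.71 MPa.

43.7 MPa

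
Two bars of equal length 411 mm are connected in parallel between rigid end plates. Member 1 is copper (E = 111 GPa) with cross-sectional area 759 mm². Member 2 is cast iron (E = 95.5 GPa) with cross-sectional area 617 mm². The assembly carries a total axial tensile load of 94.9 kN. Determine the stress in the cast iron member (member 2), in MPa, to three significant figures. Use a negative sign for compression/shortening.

Equal strain + equilibrium ⇒ each member carries load in proportion to AE: A₁E₁ = 84250000 N, A₂E₂ = 58920000 N, ΣAE = 143200000 N.
σ₂ = P·E₂/ΣAE = 94900·95500/143200000 = 63.3 MPa.

63.3 MPa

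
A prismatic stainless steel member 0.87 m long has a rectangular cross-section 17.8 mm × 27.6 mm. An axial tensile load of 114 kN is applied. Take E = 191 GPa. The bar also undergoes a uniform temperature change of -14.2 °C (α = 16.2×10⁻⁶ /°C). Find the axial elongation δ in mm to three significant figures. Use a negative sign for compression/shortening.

A = 491.3 mm².
δ_mech = NL/(AE) = 114000·870/(491.3·191000) = 1.057 mm.
δ_thermal = αLΔT = 16.2e-6·870·-14.2 = -0.2001 mm.
δ = δ_mech + δ_thermal = 0.8568 mm.

0.857 mm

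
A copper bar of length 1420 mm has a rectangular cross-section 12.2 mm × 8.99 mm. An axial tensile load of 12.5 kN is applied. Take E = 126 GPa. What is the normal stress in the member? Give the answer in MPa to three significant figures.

114 MPa

A = 109.7 mm².
σ = N/A = 12500/109.7 = 114 MPa.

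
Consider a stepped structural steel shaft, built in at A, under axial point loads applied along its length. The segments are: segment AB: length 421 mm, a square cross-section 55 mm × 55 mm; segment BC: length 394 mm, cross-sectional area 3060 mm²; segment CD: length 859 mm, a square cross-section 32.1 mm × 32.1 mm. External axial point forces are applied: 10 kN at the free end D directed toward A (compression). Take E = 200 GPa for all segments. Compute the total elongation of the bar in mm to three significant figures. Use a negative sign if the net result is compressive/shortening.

Internal axial forces (sectioning from the free end, tension +): N_CD = -10 kN, N_BC = -10 kN, N_AB = -10 kN.
A_AB = 3025 mm².
A_CD = 1030 mm².
δ_AB = -10000·421/(3025·200000) = -0.006959 mm
δ_BC = -10000·394/(3060·200000) = -0.006438 mm
δ_CD = -10000·859/(1030·200000) = -0.04168 mm
δ = Σδ_i = -0.05508 mm.

-0.0551 mm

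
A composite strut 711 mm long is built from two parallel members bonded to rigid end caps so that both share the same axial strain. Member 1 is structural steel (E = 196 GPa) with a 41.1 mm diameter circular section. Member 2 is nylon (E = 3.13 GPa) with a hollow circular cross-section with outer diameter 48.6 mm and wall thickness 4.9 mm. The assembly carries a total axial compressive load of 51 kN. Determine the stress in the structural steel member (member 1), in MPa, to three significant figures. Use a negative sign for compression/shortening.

-38.1 MPa

A_1 = 1327 mm².
A_2 = 672.7 mm².
Equal strain + equilibrium ⇒ each member carries load in proportion to AE: A₁E₁ = 260000000 N, A₂E₂ = 2106000 N, ΣAE = 262100000 N.
σ₁ = P·E₁/ΣAE = -51000·196000/262100000 = -38.13 MPa.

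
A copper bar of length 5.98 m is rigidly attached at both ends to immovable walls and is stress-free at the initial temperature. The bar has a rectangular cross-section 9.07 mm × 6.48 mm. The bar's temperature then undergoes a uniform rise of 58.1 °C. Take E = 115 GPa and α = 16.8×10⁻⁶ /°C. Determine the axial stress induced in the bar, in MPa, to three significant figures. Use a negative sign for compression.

-112 MPa

Free thermal expansion αLΔT = 16.8e-6 · 5980 · 58.1 = 5.837 mm.
The walls impose strain ε = −(5.837)/5980 = -9.7608e-04; σ = Eε = 115000 · -9.7608e-04 = -112.2 MPa.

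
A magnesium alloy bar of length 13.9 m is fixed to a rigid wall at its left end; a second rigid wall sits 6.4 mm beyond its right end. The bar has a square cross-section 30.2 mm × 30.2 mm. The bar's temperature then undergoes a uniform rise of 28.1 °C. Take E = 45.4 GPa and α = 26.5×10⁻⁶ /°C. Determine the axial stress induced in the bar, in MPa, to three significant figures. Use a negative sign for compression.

Free thermal expansion αLΔT = 26.5e-6 · 13900 · 28.1 = 10.35 mm.
The walls engage after the gap closes; constrained expansion = 10.35 − 6.4 = 3.951 mm.
The walls impose strain ε = −(3.951)/13900 = -2.8422e-04; σ = Eε = 45400 · -2.8422e-04 = -12.9 MPa.

-12.9 MPa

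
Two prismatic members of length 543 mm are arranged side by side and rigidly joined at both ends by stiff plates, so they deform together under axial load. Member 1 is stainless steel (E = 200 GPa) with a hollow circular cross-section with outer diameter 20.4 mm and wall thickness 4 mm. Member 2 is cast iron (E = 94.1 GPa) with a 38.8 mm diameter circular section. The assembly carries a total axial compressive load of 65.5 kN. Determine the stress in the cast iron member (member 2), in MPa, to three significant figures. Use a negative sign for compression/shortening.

-40.4 MPa

A_1 = 206.1 mm².
A_2 = 1182 mm².
Equal strain + equilibrium ⇒ each member carries load in proportion to AE: A₁E₁ = 41220000 N, A₂E₂ = 111300000 N, ΣAE = 152500000 N.
σ₂ = P·E₂/ΣAE = -65500·94100/152500000 = -40.42 MPa.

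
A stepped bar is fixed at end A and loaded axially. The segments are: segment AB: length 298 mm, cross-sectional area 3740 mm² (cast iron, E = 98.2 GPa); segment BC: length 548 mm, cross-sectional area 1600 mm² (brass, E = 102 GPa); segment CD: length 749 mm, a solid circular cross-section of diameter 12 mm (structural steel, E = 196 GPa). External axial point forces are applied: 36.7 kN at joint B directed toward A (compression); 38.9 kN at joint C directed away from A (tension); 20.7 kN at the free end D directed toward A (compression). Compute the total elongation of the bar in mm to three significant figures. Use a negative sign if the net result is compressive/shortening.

-0.653 mm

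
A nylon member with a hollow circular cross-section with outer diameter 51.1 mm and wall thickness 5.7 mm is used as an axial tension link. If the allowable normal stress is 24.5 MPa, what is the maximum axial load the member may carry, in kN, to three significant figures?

19.9 kN

A = 813 mm².
P_max = σ_allow · A = 24.5 · 813 = 19920 N = 19.92 kN.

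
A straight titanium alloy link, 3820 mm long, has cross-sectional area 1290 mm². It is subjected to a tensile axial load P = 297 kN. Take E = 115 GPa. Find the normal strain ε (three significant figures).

σ = N/A = 230.2 MPa; ε = σ/E = 230.2/115000 = 2.002e-03.

0.00200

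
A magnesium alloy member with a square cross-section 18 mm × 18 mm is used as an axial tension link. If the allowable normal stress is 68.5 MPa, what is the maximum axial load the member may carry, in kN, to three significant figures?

A = 324 mm².
P_max = σ_allow · A = 68.5 · 324 = 22190 N = 22.19 kN.

22.2 kN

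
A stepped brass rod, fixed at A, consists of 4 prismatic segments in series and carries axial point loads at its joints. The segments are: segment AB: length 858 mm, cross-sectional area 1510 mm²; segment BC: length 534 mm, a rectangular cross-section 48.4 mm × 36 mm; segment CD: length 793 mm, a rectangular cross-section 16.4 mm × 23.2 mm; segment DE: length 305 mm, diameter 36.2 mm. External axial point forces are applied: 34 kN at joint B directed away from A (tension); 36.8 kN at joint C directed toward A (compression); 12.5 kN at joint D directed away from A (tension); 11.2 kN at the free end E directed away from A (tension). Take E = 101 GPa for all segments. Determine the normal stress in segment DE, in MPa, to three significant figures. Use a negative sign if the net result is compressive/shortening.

10.9 MPa

Internal axial forces (sectioning from the free end, tension +): N_DE = 11.2 kN, N_CD = 23.7 kN, N_BC = -13.1 kN, N_AB = 20.9 kN.
A_DE = 1029 mm².
σ_DE = N_DE/A_DE = 11200/1029 = 10.88 MPa.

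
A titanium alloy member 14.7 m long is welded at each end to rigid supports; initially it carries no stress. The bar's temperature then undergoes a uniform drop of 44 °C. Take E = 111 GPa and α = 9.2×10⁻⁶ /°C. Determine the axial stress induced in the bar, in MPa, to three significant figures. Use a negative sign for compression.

44.9 MPa

Free thermal expansion αLΔT = 9.2e-6 · 14700 · -44 = -5.951 mm.
The walls impose strain ε = −(-5.951)/14700 = 4.0480e-04; σ = Eε = 111000 · 4.0480e-04 = 44.93 MPa.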